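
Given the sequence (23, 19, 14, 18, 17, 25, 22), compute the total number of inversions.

10

Out-of-order index pairs (0-indexed):
(0,1): 23 > 19
(0,2): 23 > 14
(0,3): 23 > 18
(0,4): 23 > 17
(0,6): 23 > 22
(1,2): 19 > 14
(1,3): 19 > 18
(1,4): 19 > 17
(3,4): 18 > 17
(5,6): 25 > 22
That's 10 pairs.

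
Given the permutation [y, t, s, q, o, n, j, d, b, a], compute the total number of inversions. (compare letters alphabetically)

45

Element-by-element contributions:
y → t, s, q, o, n, j, d, b, a → 9
t → s, q, o, n, j, d, b, a → 8
s → q, o, n, j, d, b, a → 7
q → o, n, j, d, b, a → 6
o → n, j, d, b, a → 5
n → j, d, b, a → 4
j → d, b, a → 3
d → b, a → 2
b → a → 1
a → none → 0
Sum: 9 + 8 + 7 + 6 + 5 + 4 + 3 + 2 + 1 + 0 = 45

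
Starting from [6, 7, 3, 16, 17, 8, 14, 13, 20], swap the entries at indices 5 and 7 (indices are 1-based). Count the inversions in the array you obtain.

8

Positions 5 and 7 hold 17 and 14; after swapping, the array is [6, 7, 3, 16, 14, 8, 17, 13, 20].
Element-by-element contributions:
6: 1
7: 1
3: 0
16: 3
14: 2
8: 0
17: 1
13: 0
20: 0
Sum: 1 + 1 + 0 + 3 + 2 + 0 + 1 + 0 + 0 = 8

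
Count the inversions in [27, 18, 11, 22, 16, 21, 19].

Out-of-order pairs: 12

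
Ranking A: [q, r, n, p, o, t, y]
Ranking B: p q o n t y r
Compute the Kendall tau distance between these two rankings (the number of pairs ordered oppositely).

Assign each item its position (1..7) in the first ordering, then rewrite the second ordering as that position sequence:
positions: q→1, r→2, n→3, p→4, o→5, t→6, y→7
second ordering as positions: [4, 1, 5, 3, 6, 7, 2]
Discordant pairs = inversions in this position sequence.
4: 1, 3, 2 → 3
1: 0
5: 3, 2 → 2
3: 2 → 1
6: 2 → 1
7: 2 → 1
2: 0
Total: 3 + 0 + 2 + 1 + 1 + 1 + 0 = 8

8 discordant pairs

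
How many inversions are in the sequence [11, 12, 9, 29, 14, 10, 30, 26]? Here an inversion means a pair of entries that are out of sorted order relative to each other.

Count, for each position, how many later elements it exceeds:
11: 2
12: 2
9: 0
29: 3
14: 1
10: 0
30: 1
26: 0
Sum: 2 + 2 + 0 + 3 + 1 + 0 + 1 + 0 = 9

9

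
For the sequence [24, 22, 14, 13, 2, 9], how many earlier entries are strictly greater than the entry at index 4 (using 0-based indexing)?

4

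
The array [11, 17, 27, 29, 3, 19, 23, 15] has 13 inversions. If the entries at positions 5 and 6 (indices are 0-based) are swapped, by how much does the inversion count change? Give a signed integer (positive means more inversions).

Positions 5 and 6 hold 19 and 23; after swapping, the array is [11, 17, 27, 29, 3, 23, 19, 15].
For each element, count later entries that are smaller:
11: 1
17: 2
27: 4
29: 4
3: 0
23: 2
19: 1
15: 0
Sum: 1 + 2 + 4 + 4 + 0 + 2 + 1 + 0 = 14
Change: 14 − 13 = +1

+1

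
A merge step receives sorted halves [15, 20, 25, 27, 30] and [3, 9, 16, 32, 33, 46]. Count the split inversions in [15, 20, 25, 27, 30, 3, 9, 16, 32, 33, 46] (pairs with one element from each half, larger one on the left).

14

Take each right-half value and tally the left-half values above it:
r = 3: 15, 20, 25, 27, 30 → 5
r = 9: 15, 20, 25, 27, 30 → 5
r = 16: 20, 25, 27, 30 → 4
r = 32: none → 0
r = 33: none → 0
r = 46: none → 0
Cross-inversions: 5 + 5 + 4 + 0 + 0 + 0 = 14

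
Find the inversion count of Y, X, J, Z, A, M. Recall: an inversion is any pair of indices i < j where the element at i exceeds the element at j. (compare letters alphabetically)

10 out-of-order pairs

Out-of-order index pairs (0-indexed):
(0,1): Y > X
(0,2): Y > J
(0,4): Y > A
(0,5): Y > M
(1,2): X > J
(1,4): X > A
(1,5): X > M
(2,4): J > A
(3,4): Z > A
(3,5): Z > M
That's 10 pairs.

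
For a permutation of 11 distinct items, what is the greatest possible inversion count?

55

The maximum occurs when the array is in strictly decreasing order: every one of the C(11, 2) pairs is inverted.
C(11, 2) = 11·10/2 = 55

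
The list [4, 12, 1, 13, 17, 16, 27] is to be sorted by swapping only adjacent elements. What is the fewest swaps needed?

3 adjacent swaps

Each adjacent swap fixes exactly one inversion, so the minimum swap count equals the number of inversions.
Count inversions — for each element, later elements that are smaller:
4: 1 → 1
12: 1 → 1
1: none → 0
13: none → 0
17: 16 → 1
16: none → 0
27: none → 0
Total inversions: 1 + 1 + 0 + 0 + 1 + 0 + 0 = 3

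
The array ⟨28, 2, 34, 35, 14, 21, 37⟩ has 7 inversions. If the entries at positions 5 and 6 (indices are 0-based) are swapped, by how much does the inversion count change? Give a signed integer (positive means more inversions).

+1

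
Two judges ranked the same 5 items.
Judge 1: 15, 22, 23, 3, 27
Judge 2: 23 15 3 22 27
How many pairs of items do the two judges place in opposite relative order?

3

Assign each item its position (1..5) in the first ordering, then rewrite the second ordering as that position sequence:
positions: 15→1, 22→2, 23→3, 3→4, 27→5
second ordering as positions: [3, 1, 4, 2, 5]
Discordant pairs = inversions in this position sequence.
3: 1, 2 → 2
1: 0
4: 2 → 1
2: 0
5: 0
Total: 2 + 0 + 1 + 0 + 0 = 3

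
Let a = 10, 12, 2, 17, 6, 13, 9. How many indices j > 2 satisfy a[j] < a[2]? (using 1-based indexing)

The element at index 2 is 12.
Elements after it: 2, 17, 6, 13, 9
Those smaller than 12: 2, 6, 9

3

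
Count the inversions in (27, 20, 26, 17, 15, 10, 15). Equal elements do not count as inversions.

18 out-of-order pairs

Count, for each position, how many later elements it exceeds:
27 → 20, 26, 17, 15, 10, 15 → 6
20 → 17, 15, 10, 15 → 4
26 → 17, 15, 10, 15 → 4
17 → 15, 10, 15 → 3
15 → 10 → 1
10 → none → 0
15 → none → 0
Sum: 6 + 4 + 4 + 3 + 1 + 0 + 0 = 18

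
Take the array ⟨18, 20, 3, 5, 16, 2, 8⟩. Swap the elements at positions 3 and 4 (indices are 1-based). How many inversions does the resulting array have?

15 inversions

Positions 3 and 4 hold 3 and 5; after swapping, the array is [18, 20, 5, 3, 16, 2, 8].
Sweep left to right; for each value list the smaller values that follow it:
18: 5
20: 5
5: 2
3: 1
16: 2
2: 0
8: 0
Sum: 5 + 5 + 2 + 1 + 2 + 0 + 0 = 15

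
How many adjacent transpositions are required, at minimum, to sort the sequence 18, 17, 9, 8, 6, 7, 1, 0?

Swaps: 27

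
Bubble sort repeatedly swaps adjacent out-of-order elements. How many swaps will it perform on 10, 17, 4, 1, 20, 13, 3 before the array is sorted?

12 swaps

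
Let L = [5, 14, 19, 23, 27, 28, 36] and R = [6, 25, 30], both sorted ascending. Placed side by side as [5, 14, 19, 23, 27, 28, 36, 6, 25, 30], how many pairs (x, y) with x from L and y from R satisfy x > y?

10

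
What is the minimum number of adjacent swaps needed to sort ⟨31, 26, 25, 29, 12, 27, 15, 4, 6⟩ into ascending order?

The minimum number of adjacent swaps to sort an array equals its inversion count, since every such swap removes exactly one inversion.
Count inversions — for each element, later elements that are smaller:
31: 26, 25, 29, 12, 27, 15, 4, 6 → 8
26: 25, 12, 15, 4, 6 → 5
25: 12, 15, 4, 6 → 4
29: 12, 27, 15, 4, 6 → 5
12: 4, 6 → 2
27: 15, 4, 6 → 3
15: 4, 6 → 2
4: none → 0
6: none → 0
Total inversions: 8 + 5 + 4 + 5 + 2 + 3 + 2 + 0 + 0 = 29

29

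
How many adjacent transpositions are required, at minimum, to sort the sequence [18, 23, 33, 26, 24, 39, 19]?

Each adjacent swap fixes exactly one inversion, so the minimum swap count equals the number of inversions.
Count inversions — for each element, later elements that are smaller:
18: none → 0
23: 19 → 1
33: 26, 24, 19 → 3
26: 24, 19 → 2
24: 19 → 1
39: 19 → 1
19: none → 0
Total inversions: 0 + 1 + 3 + 2 + 1 + 1 + 0 = 8

There are 8 adjacent swaps.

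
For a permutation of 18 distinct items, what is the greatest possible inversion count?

153

A reversed (strictly descending) arrangement makes every pair an inversion, giving C(18, 2) inversions.
C(18, 2) = 18·17/2 = 153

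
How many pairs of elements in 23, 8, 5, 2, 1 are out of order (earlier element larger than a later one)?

10 inversions

Element-by-element contributions:
23: 4
8: 3
5: 2
2: 1
1: 0
Sum: 4 + 3 + 2 + 1 + 0 = 10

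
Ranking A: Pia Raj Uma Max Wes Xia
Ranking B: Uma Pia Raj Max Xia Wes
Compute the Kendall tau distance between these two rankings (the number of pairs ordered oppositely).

Assign each item its position (1..6) in the first ordering, then rewrite the second ordering as that position sequence:
positions: Pia→1, Raj→2, Uma→3, Max→4, Wes→5, Xia→6
second ordering as positions: [3, 1, 2, 4, 6, 5]
Discordant pairs = inversions in this position sequence.
3: 1, 2 → 2
1: 0
2: 0
4: 0
6: 5 → 1
5: 0
Total: 2 + 0 + 0 + 0 + 1 + 0 = 3

3 discordant pairs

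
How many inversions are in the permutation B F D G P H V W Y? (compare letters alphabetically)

For each element, count later entries that are smaller:
B → none → 0
F → D → 1
D → none → 0
G → none → 0
P → H → 1
H → none → 0
V → none → 0
W → none → 0
Y → none → 0
Sum: 0 + 1 + 0 + 0 + 1 + 0 + 0 + 0 + 0 = 2

2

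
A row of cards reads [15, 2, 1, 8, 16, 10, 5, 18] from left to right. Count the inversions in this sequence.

Count, for each position, how many later elements it exceeds:
15: 5
2: 1
1: 0
8: 1
16: 2
10: 1
5: 0
18: 0
Sum: 5 + 1 + 0 + 1 + 2 + 1 + 0 + 0 = 10

10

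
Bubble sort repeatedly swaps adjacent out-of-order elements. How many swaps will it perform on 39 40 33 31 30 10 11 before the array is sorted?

19 swaps

The minimum number of adjacent swaps to sort an array equals its inversion count, since every such swap removes exactly one inversion.
Count inversions — for each element, later elements that are smaller:
39: 33, 31, 30, 10, 11 → 5
40: 33, 31, 30, 10, 11 → 5
33: 31, 30, 10, 11 → 4
31: 30, 10, 11 → 3
30: 10, 11 → 2
10: none → 0
11: none → 0
Total inversions: 5 + 5 + 4 + 3 + 2 + 0 + 0 = 19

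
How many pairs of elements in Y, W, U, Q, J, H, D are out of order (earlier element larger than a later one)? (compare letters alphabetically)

21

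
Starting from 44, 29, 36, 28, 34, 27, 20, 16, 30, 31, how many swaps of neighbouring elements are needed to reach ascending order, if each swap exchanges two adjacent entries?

31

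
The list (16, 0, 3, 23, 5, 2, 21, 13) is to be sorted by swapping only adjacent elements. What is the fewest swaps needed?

The minimum number of adjacent swaps to sort an array equals its inversion count, since every such swap removes exactly one inversion.
Count inversions — for each element, later elements that are smaller:
16: 0, 3, 5, 2, 13 → 5
0: none → 0
3: 2 → 1
23: 5, 2, 21, 13 → 4
5: 2 → 1
2: none → 0
21: 13 → 1
13: none → 0
Total inversions: 5 + 0 + 1 + 4 + 1 + 0 + 1 + 0 = 12

12 adjacent swaps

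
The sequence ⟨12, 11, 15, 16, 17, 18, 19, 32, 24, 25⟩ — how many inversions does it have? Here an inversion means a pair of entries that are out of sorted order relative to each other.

There are 3 inversions.

Count, for each position, how many later elements it exceeds:
12 → 11 → 1
11 → none → 0
15 → none → 0
16 → none → 0
17 → none → 0
18 → none → 0
19 → none → 0
32 → 24, 25 → 2
24 → none → 0
25 → none → 0
Sum: 1 + 0 + 0 + 0 + 0 + 0 + 0 + 2 + 0 + 0 = 3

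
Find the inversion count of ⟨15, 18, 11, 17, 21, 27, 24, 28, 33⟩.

4

Element-by-element contributions:
15: 1
18: 2
11: 0
17: 0
21: 0
27: 1
24: 0
28: 0
33: 0
Sum: 1 + 2 + 0 + 0 + 0 + 1 + 0 + 0 + 0 = 4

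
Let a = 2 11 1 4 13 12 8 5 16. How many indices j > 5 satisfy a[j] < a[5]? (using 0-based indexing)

2

The element at index 5 is 12.
Elements after it: 8, 5, 16
Those smaller than 12: 8, 5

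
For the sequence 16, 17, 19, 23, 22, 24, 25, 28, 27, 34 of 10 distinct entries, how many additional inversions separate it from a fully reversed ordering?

43 inversions short

Maximum inversions for 10 distinct elements is C(10, 2) = 10·9/2 = 45.
Current inversions — for each element, count later smaller elements:
16: 0
17: 0
19: 0
23: 1
22: 0
24: 0
25: 0
28: 1
27: 0
34: 0
Current total: 0 + 0 + 0 + 1 + 0 + 0 + 0 + 1 + 0 + 0 = 2
Shortfall: 45 − 2 = 43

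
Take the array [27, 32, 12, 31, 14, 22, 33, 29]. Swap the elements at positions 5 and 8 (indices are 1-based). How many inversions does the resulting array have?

Positions 5 and 8 hold 14 and 29; after swapping, the array is [27, 32, 12, 31, 29, 22, 33, 14].
Element-by-element contributions:
27: 3
32: 5
12: 0
31: 3
29: 2
22: 1
33: 1
14: 0
Sum: 3 + 5 + 0 + 3 + 2 + 1 + 1 + 0 = 15

15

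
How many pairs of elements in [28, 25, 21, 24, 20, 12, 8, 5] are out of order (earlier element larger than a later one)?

Element-by-element contributions:
28 → 25, 21, 24, 20, 12, 8, 5 → 7
25 → 21, 24, 20, 12, 8, 5 → 6
21 → 20, 12, 8, 5 → 4
24 → 20, 12, 8, 5 → 4
20 → 12, 8, 5 → 3
12 → 8, 5 → 2
8 → 5 → 1
5 → none → 0
Sum: 7 + 6 + 4 + 4 + 3 + 2 + 1 + 0 = 27

27 out-of-order pairs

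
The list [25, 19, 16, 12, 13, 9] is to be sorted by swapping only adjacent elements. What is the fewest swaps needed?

Adjacent swaps: 14

The minimum number of adjacent swaps to sort an array equals its inversion count, since every such swap removes exactly one inversion.
Count inversions — for each element, later elements that are smaller:
25: 19, 16, 12, 13, 9 → 5
19: 16, 12, 13, 9 → 4
16: 12, 13, 9 → 3
12: 9 → 1
13: 9 → 1
9: none → 0
Total inversions: 5 + 4 + 3 + 1 + 1 + 0 = 14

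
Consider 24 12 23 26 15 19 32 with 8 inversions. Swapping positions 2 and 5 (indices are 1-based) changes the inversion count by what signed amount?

+1

Positions 2 and 5 hold 12 and 15; after swapping, the array is [24, 15, 23, 26, 12, 19, 32].
Element-by-element contributions:
24: 4
15: 1
23: 2
26: 2
12: 0
19: 0
32: 0
Sum: 4 + 1 + 2 + 2 + 0 + 0 + 0 = 9
Change: 9 − 8 = +1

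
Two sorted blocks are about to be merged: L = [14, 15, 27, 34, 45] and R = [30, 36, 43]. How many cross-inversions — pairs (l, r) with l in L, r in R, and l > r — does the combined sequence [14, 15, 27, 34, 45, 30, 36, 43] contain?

Count, for every r in R, how many entries of L exceed r:
r = 30: 34, 45 → 2
r = 36: 45 → 1
r = 43: 45 → 1
Cross-inversions: 2 + 1 + 1 = 4

Cross-inversions: 4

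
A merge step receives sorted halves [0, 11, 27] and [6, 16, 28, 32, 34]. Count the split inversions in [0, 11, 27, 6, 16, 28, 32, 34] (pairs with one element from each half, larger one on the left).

Count, for every r in R, how many entries of L exceed r:
r = 6: 11, 27 → 2
r = 16: 27 → 1
r = 28: none → 0
r = 32: none → 0
r = 34: none → 0
Cross-inversions: 2 + 1 + 0 + 0 + 0 = 3

3 split inversions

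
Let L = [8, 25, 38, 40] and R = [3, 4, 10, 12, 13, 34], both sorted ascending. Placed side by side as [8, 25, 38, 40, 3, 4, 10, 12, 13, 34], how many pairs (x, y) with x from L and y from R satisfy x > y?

Split inversions: 19

Take each right-half value and tally the left-half values above it:
r = 3: 8, 25, 38, 40 → 4
r = 4: 8, 25, 38, 40 → 4
r = 10: 25, 38, 40 → 3
r = 12: 25, 38, 40 → 3
r = 13: 25, 38, 40 → 3
r = 34: 38, 40 → 2
Cross-inversions: 4 + 4 + 3 + 3 + 3 + 2 = 19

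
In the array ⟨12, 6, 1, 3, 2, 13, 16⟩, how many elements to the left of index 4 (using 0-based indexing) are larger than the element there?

3

The element at index 4 is 2.
Elements before it: 12, 6, 1, 3
Those larger than 2: 12, 6, 3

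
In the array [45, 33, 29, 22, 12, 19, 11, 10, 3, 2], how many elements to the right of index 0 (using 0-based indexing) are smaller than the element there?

9

The element at index 0 is 45.
Elements after it: 33, 29, 22, 12, 19, 11, 10, 3, 2
Those smaller than 45: 33, 29, 22, 12, 19, 11, 10, 3, 2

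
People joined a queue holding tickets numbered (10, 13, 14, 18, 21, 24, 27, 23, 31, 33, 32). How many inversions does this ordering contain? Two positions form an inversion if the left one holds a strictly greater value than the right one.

3

Element-by-element contributions:
10 → none → 0
13 → none → 0
14 → none → 0
18 → none → 0
21 → none → 0
24 → 23 → 1
27 → 23 → 1
23 → none → 0
31 → none → 0
33 → 32 → 1
32 → none → 0
Sum: 0 + 0 + 0 + 0 + 0 + 1 + 1 + 0 + 0 + 1 + 0 = 3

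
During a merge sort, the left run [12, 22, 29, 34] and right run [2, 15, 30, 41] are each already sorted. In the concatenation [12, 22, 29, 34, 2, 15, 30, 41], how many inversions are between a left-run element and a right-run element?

8 split inversions

Take each right-half value and tally the left-half values above it:
r = 2: 12, 22, 29, 34 → 4
r = 15: 22, 29, 34 → 3
r = 30: 34 → 1
r = 41: none → 0
Cross-inversions: 4 + 3 + 1 + 0 = 8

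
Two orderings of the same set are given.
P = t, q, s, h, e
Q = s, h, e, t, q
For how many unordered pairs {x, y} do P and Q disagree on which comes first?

Assign each item its position (1..5) in the first ordering, then rewrite the second ordering as that position sequence:
positions: t→1, q→2, s→3, h→4, e→5
second ordering as positions: [3, 4, 5, 1, 2]
Discordant pairs = inversions in this position sequence.
3: 1, 2 → 2
4: 1, 2 → 2
5: 1, 2 → 2
1: 0
2: 0
Total: 2 + 2 + 2 + 0 + 0 = 6

6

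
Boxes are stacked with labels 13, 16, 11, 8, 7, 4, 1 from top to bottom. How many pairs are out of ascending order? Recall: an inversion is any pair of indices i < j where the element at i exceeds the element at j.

Count, for each position, how many later elements it exceeds:
13 → 11, 8, 7, 4, 1 → 5
16 → 11, 8, 7, 4, 1 → 5
11 → 8, 7, 4, 1 → 4
8 → 7, 4, 1 → 3
7 → 4, 1 → 2
4 → 1 → 1
1 → none → 0
Sum: 5 + 5 + 4 + 3 + 2 + 1 + 0 = 20

20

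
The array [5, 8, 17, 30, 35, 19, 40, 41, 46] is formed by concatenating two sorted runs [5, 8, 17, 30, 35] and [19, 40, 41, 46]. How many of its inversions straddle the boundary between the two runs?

Split inversions: 2

Count, for every r in R, how many entries of L exceed r:
r = 19: 30, 35 → 2
r = 40: none → 0
r = 41: none → 0
r = 46: none → 0
Cross-inversions: 2 + 0 + 0 + 0 = 2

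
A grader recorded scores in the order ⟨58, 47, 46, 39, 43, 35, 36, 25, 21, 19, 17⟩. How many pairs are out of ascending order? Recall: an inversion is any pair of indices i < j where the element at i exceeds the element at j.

Count, for each position, how many later elements it exceeds:
58 → 47, 46, 39, 43, 35, 36, 25, 21, 19, 17 → 10
47 → 46, 39, 43, 35, 36, 25, 21, 19, 17 → 9
46 → 39, 43, 35, 36, 25, 21, 19, 17 → 8
39 → 35, 36, 25, 21, 19, 17 → 6
43 → 35, 36, 25, 21, 19, 17 → 6
35 → 25, 21, 19, 17 → 4
36 → 25, 21, 19, 17 → 4
25 → 21, 19, 17 → 3
21 → 19, 17 → 2
19 → 17 → 1
17 → none → 0
Sum: 10 + 9 + 8 + 6 + 6 + 4 + 4 + 3 + 2 + 1 + 0 = 53

53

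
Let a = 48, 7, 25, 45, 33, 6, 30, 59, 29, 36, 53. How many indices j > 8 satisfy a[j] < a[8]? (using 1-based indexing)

The element at index 8 is 59.
Elements after it: 29, 36, 53
Those smaller than 59: 29, 36, 53

3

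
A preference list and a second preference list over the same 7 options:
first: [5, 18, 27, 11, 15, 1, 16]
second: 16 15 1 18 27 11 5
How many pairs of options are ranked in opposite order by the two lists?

17

Assign each item its position (1..7) in the first ordering, then rewrite the second ordering as that position sequence:
positions: 5→1, 18→2, 27→3, 11→4, 15→5, 1→6, 16→7
second ordering as positions: [7, 5, 6, 2, 3, 4, 1]
Discordant pairs = inversions in this position sequence.
7: 5, 6, 2, 3, 4, 1 → 6
5: 2, 3, 4, 1 → 4
6: 2, 3, 4, 1 → 4
2: 1 → 1
3: 1 → 1
4: 1 → 1
1: 0
Total: 6 + 4 + 4 + 1 + 1 + 1 + 0 = 17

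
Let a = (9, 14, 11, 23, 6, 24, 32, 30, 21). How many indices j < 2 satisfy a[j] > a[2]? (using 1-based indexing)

0

The element at index 2 is 14.
Elements before it: 9
None of them are larger than 14.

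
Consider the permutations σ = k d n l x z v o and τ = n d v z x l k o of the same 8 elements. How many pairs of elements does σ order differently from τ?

Assign each item its position (1..8) in the first ordering, then rewrite the second ordering as that position sequence:
positions: k→1, d→2, n→3, l→4, x→5, z→6, v→7, o→8
second ordering as positions: [3, 2, 7, 6, 5, 4, 1, 8]
Discordant pairs = inversions in this position sequence.
3: 2, 1 → 2
2: 1 → 1
7: 6, 5, 4, 1 → 4
6: 5, 4, 1 → 3
5: 4, 1 → 2
4: 1 → 1
1: 0
8: 0
Total: 2 + 1 + 4 + 3 + 2 + 1 + 0 + 0 = 13

13 discordant pairs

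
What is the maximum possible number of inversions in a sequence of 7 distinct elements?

21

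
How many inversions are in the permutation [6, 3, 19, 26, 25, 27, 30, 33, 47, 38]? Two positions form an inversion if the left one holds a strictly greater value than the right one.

Sweep left to right; for each value list the smaller values that follow it:
6 → 3 → 1
3 → none → 0
19 → none → 0
26 → 25 → 1
25 → none → 0
27 → none → 0
30 → none → 0
33 → none → 0
47 → 38 → 1
38 → none → 0
Sum: 1 + 0 + 0 + 1 + 0 + 0 + 0 + 0 + 1 + 0 = 3

3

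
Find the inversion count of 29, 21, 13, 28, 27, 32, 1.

There are 12 inversions.

Out-of-order index pairs (0-indexed):
(0,1): 29 > 21
(0,2): 29 > 13
(0,3): 29 > 28
(0,4): 29 > 27
(0,6): 29 > 1
(1,2): 21 > 13
(1,6): 21 > 1
(2,6): 13 > 1
(3,4): 28 > 27
(3,6): 28 > 1
(4,6): 27 > 1
(5,6): 32 > 1
That's 12 pairs.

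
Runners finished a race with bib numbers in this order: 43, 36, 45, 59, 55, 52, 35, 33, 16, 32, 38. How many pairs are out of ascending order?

38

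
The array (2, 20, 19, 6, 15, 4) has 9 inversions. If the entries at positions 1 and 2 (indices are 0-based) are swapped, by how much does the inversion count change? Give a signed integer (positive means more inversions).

Positions 1 and 2 hold 20 and 19; after swapping, the array is [2, 19, 20, 6, 15, 4].
Sweep left to right; for each value list the smaller values that follow it:
2 → none → 0
19 → 6, 15, 4 → 3
20 → 6, 15, 4 → 3
6 → 4 → 1
15 → 4 → 1
4 → none → 0
Sum: 0 + 3 + 3 + 1 + 1 + 0 = 8
Change: 8 − 9 = -1

-1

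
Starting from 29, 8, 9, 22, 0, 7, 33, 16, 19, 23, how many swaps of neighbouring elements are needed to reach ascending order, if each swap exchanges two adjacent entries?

Each adjacent swap fixes exactly one inversion, so the minimum swap count equals the number of inversions.
Count inversions — for each element, later elements that are smaller:
29: 8, 9, 22, 0, 7, 16, 19, 23 → 8
8: 0, 7 → 2
9: 0, 7 → 2
22: 0, 7, 16, 19 → 4
0: none → 0
7: none → 0
33: 16, 19, 23 → 3
16: none → 0
19: none → 0
23: none → 0
Total inversions: 8 + 2 + 2 + 4 + 0 + 0 + 3 + 0 + 0 + 0 = 19

Adjacent swaps: 19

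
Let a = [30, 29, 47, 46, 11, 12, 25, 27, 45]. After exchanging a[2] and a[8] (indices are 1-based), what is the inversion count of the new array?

Positions 2 and 8 hold 29 and 27; after swapping, the array is [30, 27, 47, 46, 11, 12, 25, 29, 45].
Sweep left to right; for each value list the smaller values that follow it:
30 → 27, 11, 12, 25, 29 → 5
27 → 11, 12, 25 → 3
47 → 46, 11, 12, 25, 29, 45 → 6
46 → 11, 12, 25, 29, 45 → 5
11 → none → 0
12 → none → 0
25 → none → 0
29 → none → 0
45 → none → 0
Sum: 5 + 3 + 6 + 5 + 0 + 0 + 0 + 0 + 0 = 19

19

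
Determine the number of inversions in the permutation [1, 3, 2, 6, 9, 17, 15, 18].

2 out-of-order pairs

Sweep left to right; for each value list the smaller values that follow it:
1 → none → 0
3 → 2 → 1
2 → none → 0
6 → none → 0
9 → none → 0
17 → 15 → 1
15 → none → 0
18 → none → 0
Sum: 0 + 1 + 0 + 0 + 0 + 1 + 0 + 0 = 2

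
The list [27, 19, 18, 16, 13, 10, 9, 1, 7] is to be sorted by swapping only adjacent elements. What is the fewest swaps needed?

Each adjacent swap fixes exactly one inversion, so the minimum swap count equals the number of inversions.
Count inversions — for each element, later elements that are smaller:
27: 19, 18, 16, 13, 10, 9, 1, 7 → 8
19: 18, 16, 13, 10, 9, 1, 7 → 7
18: 16, 13, 10, 9, 1, 7 → 6
16: 13, 10, 9, 1, 7 → 5
13: 10, 9, 1, 7 → 4
10: 9, 1, 7 → 3
9: 1, 7 → 2
1: none → 0
7: none → 0
Total inversions: 8 + 7 + 6 + 5 + 4 + 3 + 2 + 0 + 0 = 35

35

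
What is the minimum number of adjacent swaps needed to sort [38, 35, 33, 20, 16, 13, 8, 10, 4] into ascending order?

35

Minimum adjacent swaps = number of inversions (each swap of adjacent out-of-order elements removes one inversion and no swap can remove more).
Count inversions — for each element, later elements that are smaller:
38: 35, 33, 20, 16, 13, 8, 10, 4 → 8
35: 33, 20, 16, 13, 8, 10, 4 → 7
33: 20, 16, 13, 8, 10, 4 → 6
20: 16, 13, 8, 10, 4 → 5
16: 13, 8, 10, 4 → 4
13: 8, 10, 4 → 3
8: 4 → 1
10: 4 → 1
4: none → 0
Total inversions: 8 + 7 + 6 + 5 + 4 + 3 + 1 + 1 + 0 = 35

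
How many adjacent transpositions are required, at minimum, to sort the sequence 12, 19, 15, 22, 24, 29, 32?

The minimum number of adjacent swaps to sort an array equals its inversion count, since every such swap removes exactly one inversion.
Count inversions — for each element, later elements that are smaller:
12: none → 0
19: 15 → 1
15: none → 0
22: none → 0
24: none → 0
29: none → 0
32: none → 0
Total inversions: 0 + 1 + 0 + 0 + 0 + 0 + 0 = 1

There is 1 swap.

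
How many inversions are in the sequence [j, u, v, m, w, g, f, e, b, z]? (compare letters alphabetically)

Element-by-element contributions:
j: 4
u: 5
v: 5
m: 4
w: 4
g: 3
f: 2
e: 1
b: 0
z: 0
Sum: 4 + 5 + 5 + 4 + 4 + 3 + 2 + 1 + 0 + 0 = 28

28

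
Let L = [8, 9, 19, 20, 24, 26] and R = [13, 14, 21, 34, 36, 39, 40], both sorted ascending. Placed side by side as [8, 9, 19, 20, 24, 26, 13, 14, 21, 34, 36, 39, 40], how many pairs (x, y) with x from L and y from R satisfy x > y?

Split inversions: 10

Count, for every r in R, how many entries of L exceed r:
r = 13: 19, 20, 24, 26 → 4
r = 14: 19, 20, 24, 26 → 4
r = 21: 24, 26 → 2
r = 34: none → 0
r = 36: none → 0
r = 39: none → 0
r = 40: none → 0
Cross-inversions: 4 + 4 + 2 + 0 + 0 + 0 + 0 = 10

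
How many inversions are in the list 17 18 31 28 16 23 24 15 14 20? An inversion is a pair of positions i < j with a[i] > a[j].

Count, for each position, how many later elements it exceeds:
17 → 16, 15, 14 → 3
18 → 16, 15, 14 → 3
31 → 28, 16, 23, 24, 15, 14, 20 → 7
28 → 16, 23, 24, 15, 14, 20 → 6
16 → 15, 14 → 2
23 → 15, 14, 20 → 3
24 → 15, 14, 20 → 3
15 → 14 → 1
14 → none → 0
20 → none → 0
Sum: 3 + 3 + 7 + 6 + 2 + 3 + 3 + 1 + 0 + 0 = 28

28 inversions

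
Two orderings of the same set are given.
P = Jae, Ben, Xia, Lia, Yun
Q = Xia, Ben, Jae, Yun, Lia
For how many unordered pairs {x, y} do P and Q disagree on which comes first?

Assign each item its position (1..5) in the first ordering, then rewrite the second ordering as that position sequence:
positions: Jae→1, Ben→2, Xia→3, Lia→4, Yun→5
second ordering as positions: [3, 2, 1, 5, 4]
Discordant pairs = inversions in this position sequence.
3: 2, 1 → 2
2: 1 → 1
1: 0
5: 4 → 1
4: 0
Total: 2 + 1 + 0 + 1 + 0 = 4

4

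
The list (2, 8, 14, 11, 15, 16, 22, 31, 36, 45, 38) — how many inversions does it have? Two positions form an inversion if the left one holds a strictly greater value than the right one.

2

Count, for each position, how many later elements it exceeds:
2: 0
8: 0
14: 1
11: 0
15: 0
16: 0
22: 0
31: 0
36: 0
45: 1
38: 0
Sum: 0 + 0 + 1 + 0 + 0 + 0 + 0 + 0 + 0 + 1 + 0 = 2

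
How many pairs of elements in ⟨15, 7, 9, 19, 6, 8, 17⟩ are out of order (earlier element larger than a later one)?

10 out-of-order pairs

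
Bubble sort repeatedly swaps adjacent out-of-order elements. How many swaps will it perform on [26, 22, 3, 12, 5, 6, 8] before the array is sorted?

14 adjacent swaps

Minimum adjacent swaps = number of inversions (each swap of adjacent out-of-order elements removes one inversion and no swap can remove more).
Count inversions — for each element, later elements that are smaller:
26: 22, 3, 12, 5, 6, 8 → 6
22: 3, 12, 5, 6, 8 → 5
3: none → 0
12: 5, 6, 8 → 3
5: none → 0
6: none → 0
8: none → 0
Total inversions: 6 + 5 + 0 + 3 + 0 + 0 + 0 = 14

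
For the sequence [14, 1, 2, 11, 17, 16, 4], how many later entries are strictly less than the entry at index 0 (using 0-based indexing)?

The element at index 0 is 14.
Elements after it: 1, 2, 11, 17, 16, 4
Those smaller than 14: 1, 2, 11, 4

4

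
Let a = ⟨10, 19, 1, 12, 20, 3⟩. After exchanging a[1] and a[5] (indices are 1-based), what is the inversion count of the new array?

12

Positions 1 and 5 hold 10 and 20; after swapping, the array is [20, 19, 1, 12, 10, 3].
Element-by-element contributions:
20 → 19, 1, 12, 10, 3 → 5
19 → 1, 12, 10, 3 → 4
1 → none → 0
12 → 10, 3 → 2
10 → 3 → 1
3 → none → 0
Sum: 5 + 4 + 0 + 2 + 1 + 0 = 12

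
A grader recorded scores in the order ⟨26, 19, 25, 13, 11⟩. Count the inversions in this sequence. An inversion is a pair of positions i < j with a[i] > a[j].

9

For each element, count later entries that are smaller:
26: 4
19: 2
25: 2
13: 1
11: 0
Sum: 4 + 2 + 2 + 1 + 0 = 9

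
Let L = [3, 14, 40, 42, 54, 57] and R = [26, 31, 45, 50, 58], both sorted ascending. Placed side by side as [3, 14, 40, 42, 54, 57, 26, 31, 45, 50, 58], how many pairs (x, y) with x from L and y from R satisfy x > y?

Cross-inversions: 12

Take each right-half value and tally the left-half values above it:
r = 26: 40, 42, 54, 57 → 4
r = 31: 40, 42, 54, 57 → 4
r = 45: 54, 57 → 2
r = 50: 54, 57 → 2
r = 58: none → 0
Cross-inversions: 4 + 4 + 2 + 2 + 0 = 12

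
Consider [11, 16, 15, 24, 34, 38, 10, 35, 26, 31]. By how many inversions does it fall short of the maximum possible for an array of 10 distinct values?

Maximum inversions for 10 distinct elements is C(10, 2) = 10·9/2 = 45.
Current inversions — for each element, count later smaller elements:
11: 1
16: 2
15: 1
24: 1
34: 3
38: 4
10: 0
35: 2
26: 0
31: 0
Current total: 1 + 2 + 1 + 1 + 3 + 4 + 0 + 2 + 0 + 0 = 14
Shortfall: 45 − 14 = 31

31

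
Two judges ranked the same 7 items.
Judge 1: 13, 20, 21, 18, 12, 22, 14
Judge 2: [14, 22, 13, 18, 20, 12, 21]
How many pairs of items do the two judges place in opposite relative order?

Assign each item its position (1..7) in the first ordering, then rewrite the second ordering as that position sequence:
positions: 13→1, 20→2, 21→3, 18→4, 12→5, 22→6, 14→7
second ordering as positions: [7, 6, 1, 4, 2, 5, 3]
Discordant pairs = inversions in this position sequence.
7: 6, 1, 4, 2, 5, 3 → 6
6: 1, 4, 2, 5, 3 → 5
1: 0
4: 2, 3 → 2
2: 0
5: 3 → 1
3: 0
Total: 6 + 5 + 0 + 2 + 0 + 1 + 0 = 14

14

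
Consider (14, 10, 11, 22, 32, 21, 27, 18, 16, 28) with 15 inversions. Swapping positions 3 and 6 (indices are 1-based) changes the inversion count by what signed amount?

+1

Positions 3 and 6 hold 11 and 21; after swapping, the array is [14, 10, 21, 22, 32, 11, 27, 18, 16, 28].
Element-by-element contributions:
14 → 10, 11 → 2
10 → none → 0
21 → 11, 18, 16 → 3
22 → 11, 18, 16 → 3
32 → 11, 27, 18, 16, 28 → 5
11 → none → 0
27 → 18, 16 → 2
18 → 16 → 1
16 → none → 0
28 → none → 0
Sum: 2 + 0 + 3 + 3 + 5 + 0 + 2 + 1 + 0 + 0 = 16
Change: 16 − 15 = +1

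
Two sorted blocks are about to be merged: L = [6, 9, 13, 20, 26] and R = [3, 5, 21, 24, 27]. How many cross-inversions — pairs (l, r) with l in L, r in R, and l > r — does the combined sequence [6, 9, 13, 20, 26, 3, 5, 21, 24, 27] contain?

Count, for every r in R, how many entries of L exceed r:
r = 3: 6, 9, 13, 20, 26 → 5
r = 5: 6, 9, 13, 20, 26 → 5
r = 21: 26 → 1
r = 24: 26 → 1
r = 27: none → 0
Cross-inversions: 5 + 5 + 1 + 1 + 0 = 12

12 cross-inversions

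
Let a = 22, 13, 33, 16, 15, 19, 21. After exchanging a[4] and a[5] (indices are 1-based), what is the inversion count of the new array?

Positions 4 and 5 hold 16 and 15; after swapping, the array is [22, 13, 33, 15, 16, 19, 21].
Sweep left to right; for each value list the smaller values that follow it:
22 → 13, 15, 16, 19, 21 → 5
13 → none → 0
33 → 15, 16, 19, 21 → 4
15 → none → 0
16 → none → 0
19 → none → 0
21 → none → 0
Sum: 5 + 0 + 4 + 0 + 0 + 0 + 0 = 9

There are 9 inversions.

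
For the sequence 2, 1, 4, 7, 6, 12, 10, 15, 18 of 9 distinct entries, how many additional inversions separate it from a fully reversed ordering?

Maximum inversions for 9 distinct elements is C(9, 2) = 9·8/2 = 36.
Current inversions — for each element, count later smaller elements:
2: 1
1: 0
4: 0
7: 1
6: 0
12: 1
10: 0
15: 0
18: 0
Current total: 1 + 0 + 0 + 1 + 0 + 1 + 0 + 0 + 0 = 3
Shortfall: 36 − 3 = 33

33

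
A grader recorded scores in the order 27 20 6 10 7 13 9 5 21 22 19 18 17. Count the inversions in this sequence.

38 inversions

Element-by-element contributions:
27: 12
20: 9
6: 1
10: 3
7: 1
13: 2
9: 1
5: 0
21: 3
22: 3
19: 2
18: 1
17: 0
Sum: 12 + 9 + 1 + 3 + 1 + 2 + 1 + 0 + 3 + 3 + 2 + 1 + 0 = 38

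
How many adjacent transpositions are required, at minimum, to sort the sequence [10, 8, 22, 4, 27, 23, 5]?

10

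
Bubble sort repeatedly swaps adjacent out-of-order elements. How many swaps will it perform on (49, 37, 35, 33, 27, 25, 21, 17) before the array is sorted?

Minimum adjacent swaps = number of inversions (each swap of adjacent out-of-order elements removes one inversion and no swap can remove more).
Count inversions — for each element, later elements that are smaller:
49: 37, 35, 33, 27, 25, 21, 17 → 7
37: 35, 33, 27, 25, 21, 17 → 6
35: 33, 27, 25, 21, 17 → 5
33: 27, 25, 21, 17 → 4
27: 25, 21, 17 → 3
25: 21, 17 → 2
21: 17 → 1
17: none → 0
Total inversions: 7 + 6 + 5 + 4 + 3 + 2 + 1 + 0 = 28

28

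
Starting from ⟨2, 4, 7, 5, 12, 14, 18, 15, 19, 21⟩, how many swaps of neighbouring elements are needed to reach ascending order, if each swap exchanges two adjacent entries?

The minimum number of adjacent swaps to sort an array equals its inversion count, since every such swap removes exactly one inversion.
Count inversions — for each element, later elements that are smaller:
2: none → 0
4: none → 0
7: 5 → 1
5: none → 0
12: none → 0
14: none → 0
18: 15 → 1
15: none → 0
19: none → 0
21: none → 0
Total inversions: 0 + 0 + 1 + 0 + 0 + 0 + 1 + 0 + 0 + 0 = 2

2 adjacent swaps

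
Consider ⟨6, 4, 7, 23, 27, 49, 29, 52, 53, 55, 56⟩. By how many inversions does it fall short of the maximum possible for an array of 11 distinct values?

Maximum inversions for 11 distinct elements is C(11, 2) = 11·10/2 = 55.
Current inversions — for each element, count later smaller elements:
6: 1
4: 0
7: 0
23: 0
27: 0
49: 1
29: 0
52: 0
53: 0
55: 0
56: 0
Current total: 1 + 0 + 0 + 0 + 0 + 1 + 0 + 0 + 0 + 0 + 0 = 2
Shortfall: 55 − 2 = 53

53 inversions short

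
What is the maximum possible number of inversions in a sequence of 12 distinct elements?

There are 66 inversions.

A reversed (strictly descending) arrangement makes every pair an inversion, giving C(12, 2) inversions.
C(12, 2) = 12·11/2 = 66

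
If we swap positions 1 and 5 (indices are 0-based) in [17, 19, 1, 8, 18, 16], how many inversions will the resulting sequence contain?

5 inversions

Positions 1 and 5 hold 19 and 16; after swapping, the array is [17, 16, 1, 8, 18, 19].
Sweep left to right; for each value list the smaller values that follow it:
17: 3
16: 2
1: 0
8: 0
18: 0
19: 0
Sum: 3 + 2 + 0 + 0 + 0 + 0 = 5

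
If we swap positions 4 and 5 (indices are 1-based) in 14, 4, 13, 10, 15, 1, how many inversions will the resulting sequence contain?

10 inversions

Positions 4 and 5 hold 10 and 15; after swapping, the array is [14, 4, 13, 15, 10, 1].
Count, for each position, how many later elements it exceeds:
14 → 4, 13, 10, 1 → 4
4 → 1 → 1
13 → 10, 1 → 2
15 → 10, 1 → 2
10 → 1 → 1
1 → none → 0
Sum: 4 + 1 + 2 + 2 + 1 + 0 = 10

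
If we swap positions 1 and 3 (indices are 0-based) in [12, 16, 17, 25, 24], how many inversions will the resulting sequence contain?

4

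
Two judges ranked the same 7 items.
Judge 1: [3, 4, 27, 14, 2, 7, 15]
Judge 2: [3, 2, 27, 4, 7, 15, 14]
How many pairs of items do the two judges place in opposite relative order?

There are 6 discordant pairs.

Assign each item its position (1..7) in the first ordering, then rewrite the second ordering as that position sequence:
positions: 3→1, 4→2, 27→3, 14→4, 2→5, 7→6, 15→7
second ordering as positions: [1, 5, 3, 2, 6, 7, 4]
Discordant pairs = inversions in this position sequence.
1: 0
5: 3, 2, 4 → 3
3: 2 → 1
2: 0
6: 4 → 1
7: 4 → 1
4: 0
Total: 0 + 3 + 1 + 0 + 1 + 1 + 0 = 6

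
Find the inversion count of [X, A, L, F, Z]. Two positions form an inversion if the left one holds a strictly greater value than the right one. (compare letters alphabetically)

For each element, count later entries that are smaller:
X: 3
A: 0
L: 1
F: 0
Z: 0
Sum: 3 + 0 + 1 + 0 + 0 = 4

4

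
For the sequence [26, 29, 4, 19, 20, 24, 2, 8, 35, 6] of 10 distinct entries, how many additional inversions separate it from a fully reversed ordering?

Maximum inversions for 10 distinct elements is C(10, 2) = 10·9/2 = 45.
Current inversions — for each element, count later smaller elements:
26: 7
29: 7
4: 1
19: 3
20: 3
24: 3
2: 0
8: 1
35: 1
6: 0
Current total: 7 + 7 + 1 + 3 + 3 + 3 + 0 + 1 + 1 + 0 = 26
Shortfall: 45 − 26 = 19

19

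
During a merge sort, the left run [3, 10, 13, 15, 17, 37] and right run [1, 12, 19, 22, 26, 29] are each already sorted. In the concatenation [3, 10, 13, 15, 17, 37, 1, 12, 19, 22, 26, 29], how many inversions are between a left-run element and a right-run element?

14

Count, for every r in R, how many entries of L exceed r:
r = 1: 3, 10, 13, 15, 17, 37 → 6
r = 12: 13, 15, 17, 37 → 4
r = 19: 37 → 1
r = 22: 37 → 1
r = 26: 37 → 1
r = 29: 37 → 1
Cross-inversions: 6 + 4 + 1 + 1 + 1 + 1 = 14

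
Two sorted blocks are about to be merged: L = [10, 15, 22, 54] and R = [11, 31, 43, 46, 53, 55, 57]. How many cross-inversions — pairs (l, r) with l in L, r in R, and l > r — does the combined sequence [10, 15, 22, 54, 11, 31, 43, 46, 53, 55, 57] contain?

7

For each element r of the right run, count left-run elements greater than r:
r = 11: 15, 22, 54 → 3
r = 31: 54 → 1
r = 43: 54 → 1
r = 46: 54 → 1
r = 53: 54 → 1
r = 55: none → 0
r = 57: none → 0
Cross-inversions: 3 + 1 + 1 + 1 + 1 + 0 + 0 = 7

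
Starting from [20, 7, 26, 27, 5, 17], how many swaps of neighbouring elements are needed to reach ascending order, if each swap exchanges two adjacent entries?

There are 8 swaps.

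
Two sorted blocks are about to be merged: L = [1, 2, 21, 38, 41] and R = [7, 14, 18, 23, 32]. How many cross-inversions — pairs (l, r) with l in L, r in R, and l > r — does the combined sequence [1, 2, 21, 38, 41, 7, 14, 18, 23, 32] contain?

For each element r of the right run, count left-run elements greater than r:
r = 7: 21, 38, 41 → 3
r = 14: 21, 38, 41 → 3
r = 18: 21, 38, 41 → 3
r = 23: 38, 41 → 2
r = 32: 38, 41 → 2
Cross-inversions: 3 + 3 + 3 + 2 + 2 = 13

13 cross-inversions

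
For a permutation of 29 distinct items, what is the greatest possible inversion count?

406

A reversed (strictly descending) arrangement makes every pair an inversion, giving C(29, 2) inversions.
C(29, 2) = 29·28/2 = 406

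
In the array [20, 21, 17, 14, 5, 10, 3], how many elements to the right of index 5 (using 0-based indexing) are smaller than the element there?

1 such element

The element at index 5 is 10.
Elements after it: 3
Those smaller than 10: 3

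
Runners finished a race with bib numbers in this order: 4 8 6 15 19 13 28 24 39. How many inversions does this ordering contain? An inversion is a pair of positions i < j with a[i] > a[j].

For each element, count later entries that are smaller:
4 → none → 0
8 → 6 → 1
6 → none → 0
15 → 13 → 1
19 → 13 → 1
13 → none → 0
28 → 24 → 1
24 → none → 0
39 → none → 0
Sum: 0 + 1 + 0 + 1 + 1 + 0 + 1 + 0 + 0 = 4

4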